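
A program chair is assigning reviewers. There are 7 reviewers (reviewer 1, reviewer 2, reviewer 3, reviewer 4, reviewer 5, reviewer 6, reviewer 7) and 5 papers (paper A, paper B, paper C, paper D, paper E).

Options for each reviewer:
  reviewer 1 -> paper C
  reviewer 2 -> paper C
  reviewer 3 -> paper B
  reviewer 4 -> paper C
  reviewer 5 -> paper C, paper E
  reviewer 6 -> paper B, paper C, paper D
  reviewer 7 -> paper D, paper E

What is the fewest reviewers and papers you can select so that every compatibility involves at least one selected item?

{paper B, paper C, paper D, paper E} is a vertex cover of size 4: every edge has an endpoint in this set.
No smaller cover exists because reviewer 1–paper C, reviewer 3–paper B, reviewer 5–paper E, reviewer 6–paper D is a matching of size 4, and a cover must include an endpoint of each of these disjoint edges (König's theorem).

4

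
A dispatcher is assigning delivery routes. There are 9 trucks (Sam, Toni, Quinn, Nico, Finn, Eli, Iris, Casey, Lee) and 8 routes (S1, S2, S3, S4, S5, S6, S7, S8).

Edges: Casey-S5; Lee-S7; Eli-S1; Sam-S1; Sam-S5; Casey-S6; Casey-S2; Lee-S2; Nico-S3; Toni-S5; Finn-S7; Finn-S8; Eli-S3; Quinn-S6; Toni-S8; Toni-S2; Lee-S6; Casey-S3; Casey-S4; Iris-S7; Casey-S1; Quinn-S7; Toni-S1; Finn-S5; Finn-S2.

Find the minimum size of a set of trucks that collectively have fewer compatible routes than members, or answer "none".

Take S = {Sam, Toni, Quinn, Nico, Finn, Eli, Iris, Lee}. Its neighbourhood is {S1, S2, S3, S5, S6, S7, S8}, so |N(S)| = 7 < |S| = 8.
Every subset of size less than 8 has at least as many neighbours as members, so 8 is the minimum.

8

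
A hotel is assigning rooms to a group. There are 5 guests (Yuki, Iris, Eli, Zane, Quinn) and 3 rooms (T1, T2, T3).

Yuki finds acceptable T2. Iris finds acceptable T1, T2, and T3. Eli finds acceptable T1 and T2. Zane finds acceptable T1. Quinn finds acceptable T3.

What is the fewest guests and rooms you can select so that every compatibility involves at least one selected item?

3

{T1, T2, T3} is a vertex cover of size 3: every edge has an endpoint in this set.
No smaller cover exists because Yuki–T2, Iris–T3, Eli–T1 is a matching of size 3, and a cover must include an endpoint of each of these disjoint edges (König's theorem).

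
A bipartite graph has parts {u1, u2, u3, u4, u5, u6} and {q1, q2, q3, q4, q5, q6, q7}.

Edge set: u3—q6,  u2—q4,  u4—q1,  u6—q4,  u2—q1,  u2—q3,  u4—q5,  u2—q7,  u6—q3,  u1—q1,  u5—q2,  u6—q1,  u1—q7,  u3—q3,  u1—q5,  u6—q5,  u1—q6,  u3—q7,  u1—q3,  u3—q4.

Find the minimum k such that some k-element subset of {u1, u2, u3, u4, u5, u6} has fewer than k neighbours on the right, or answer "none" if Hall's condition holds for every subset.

A matching saturating every left vertex exists, for instance u1→q6, u2→q7, u3→q3, u4→q5, u5→q2, u6→q4.
By Hall's marriage theorem, this means |N(S)| ≥ |S| for every subset S, so no violating subset exists.

none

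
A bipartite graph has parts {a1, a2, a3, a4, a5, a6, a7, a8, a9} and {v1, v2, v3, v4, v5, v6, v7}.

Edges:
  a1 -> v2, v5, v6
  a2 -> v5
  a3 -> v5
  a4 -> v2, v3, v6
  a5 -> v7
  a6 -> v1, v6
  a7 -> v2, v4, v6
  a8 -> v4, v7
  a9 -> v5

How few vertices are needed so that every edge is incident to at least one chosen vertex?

7

The 7 edges a1–v6, a2–v5, a4–v3, a5–v7, a6–v1, a7–v2, a8–v4 form a matching, so any vertex cover needs at least 7 vertices (one per matched edge).
Conversely {a1, a4, a5, a6, a7, a8, v5} meets every edge and has exactly 7 vertices, so 7 is optimal.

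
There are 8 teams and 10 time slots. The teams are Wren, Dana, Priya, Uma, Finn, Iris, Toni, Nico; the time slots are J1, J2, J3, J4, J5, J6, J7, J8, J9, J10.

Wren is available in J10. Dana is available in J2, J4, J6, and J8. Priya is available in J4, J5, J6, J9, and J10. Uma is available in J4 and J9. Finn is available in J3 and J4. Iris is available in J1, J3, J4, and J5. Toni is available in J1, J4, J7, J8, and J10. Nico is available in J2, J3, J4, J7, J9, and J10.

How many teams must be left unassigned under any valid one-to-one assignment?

One maximum matching: Wren–J10, Dana–J8, Priya–J6, Uma–J4, Finn–J3, Iris–J5, Toni–J7, Nico–J9.
All 8 teams are matched, so no larger matching exists.
That matches 8 of the 8, leaving 0 unmatched; no matching can do better.

0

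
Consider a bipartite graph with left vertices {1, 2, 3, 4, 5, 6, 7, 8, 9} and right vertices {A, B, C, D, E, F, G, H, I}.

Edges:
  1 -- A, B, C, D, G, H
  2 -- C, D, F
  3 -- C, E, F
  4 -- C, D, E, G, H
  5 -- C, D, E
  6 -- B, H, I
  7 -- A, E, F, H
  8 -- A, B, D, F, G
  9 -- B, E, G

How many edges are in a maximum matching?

One maximum matching: 1→A, 2→D, 3→F, 4→E, 5→C, 6→I, 7→H, 8→G, 9→B.
This saturates every left vertex, so 9 is the maximum.

9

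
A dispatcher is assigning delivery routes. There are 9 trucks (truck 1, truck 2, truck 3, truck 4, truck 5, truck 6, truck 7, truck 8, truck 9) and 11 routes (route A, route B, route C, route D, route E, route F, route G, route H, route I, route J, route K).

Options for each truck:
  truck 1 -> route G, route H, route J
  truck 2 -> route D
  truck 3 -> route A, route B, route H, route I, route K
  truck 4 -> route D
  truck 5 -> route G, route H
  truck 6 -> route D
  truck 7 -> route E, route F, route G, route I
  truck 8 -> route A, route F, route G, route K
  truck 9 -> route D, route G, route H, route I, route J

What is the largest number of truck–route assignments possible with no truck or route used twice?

7

A valid assignment of size 7: truck 1–route J, truck 2–route D, truck 3–route I, truck 5–route H, truck 7–route E, truck 8–route K, truck 9–route G.
The set {truck 2, truck 4, truck 6} has only 1 neighbour ({route D}), so by Hall's theorem at most 7 of the 9 trucks can be matched.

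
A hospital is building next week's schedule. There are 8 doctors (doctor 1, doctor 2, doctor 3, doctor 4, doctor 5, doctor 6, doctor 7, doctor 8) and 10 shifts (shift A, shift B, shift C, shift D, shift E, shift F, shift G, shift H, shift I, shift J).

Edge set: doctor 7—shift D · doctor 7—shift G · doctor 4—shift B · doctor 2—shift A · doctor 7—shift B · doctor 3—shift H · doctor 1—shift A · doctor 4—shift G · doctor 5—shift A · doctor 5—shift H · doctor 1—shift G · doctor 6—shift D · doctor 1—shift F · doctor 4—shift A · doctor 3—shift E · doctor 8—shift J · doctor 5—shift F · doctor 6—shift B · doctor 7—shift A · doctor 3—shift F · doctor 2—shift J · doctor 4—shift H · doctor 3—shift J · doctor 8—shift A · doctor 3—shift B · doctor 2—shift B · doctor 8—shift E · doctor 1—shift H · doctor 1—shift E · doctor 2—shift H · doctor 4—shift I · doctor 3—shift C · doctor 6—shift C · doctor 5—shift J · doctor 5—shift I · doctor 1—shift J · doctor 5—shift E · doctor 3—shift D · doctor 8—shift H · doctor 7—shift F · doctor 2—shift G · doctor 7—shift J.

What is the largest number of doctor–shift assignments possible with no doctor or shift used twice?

One maximum matching: doctor 1→shift G, doctor 2→shift H, doctor 3→shift D, doctor 4→shift I, doctor 5→shift F, doctor 6→shift B, doctor 7→shift A, doctor 8→shift J.
All 8 doctors are matched, so no larger matching exists.

8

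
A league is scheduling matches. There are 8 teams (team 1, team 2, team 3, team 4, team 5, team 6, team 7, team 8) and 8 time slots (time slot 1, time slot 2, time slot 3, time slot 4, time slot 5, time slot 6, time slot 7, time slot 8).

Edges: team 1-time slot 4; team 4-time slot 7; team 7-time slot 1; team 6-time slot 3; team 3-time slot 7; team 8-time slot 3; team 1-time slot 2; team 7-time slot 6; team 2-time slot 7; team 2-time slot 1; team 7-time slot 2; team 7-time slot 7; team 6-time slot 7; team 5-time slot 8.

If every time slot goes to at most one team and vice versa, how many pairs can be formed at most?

6

For example, pair team 1→time slot 4, team 2→time slot 1, team 3→time slot 7, team 5→time slot 8, team 6→time slot 3, team 7→time slot 2.
The set {team 3, team 4, team 6, team 8} has only 2 neighbours ({time slot 3, time slot 7}), so by Hall's theorem at most 6 of the 8 teams can be matched.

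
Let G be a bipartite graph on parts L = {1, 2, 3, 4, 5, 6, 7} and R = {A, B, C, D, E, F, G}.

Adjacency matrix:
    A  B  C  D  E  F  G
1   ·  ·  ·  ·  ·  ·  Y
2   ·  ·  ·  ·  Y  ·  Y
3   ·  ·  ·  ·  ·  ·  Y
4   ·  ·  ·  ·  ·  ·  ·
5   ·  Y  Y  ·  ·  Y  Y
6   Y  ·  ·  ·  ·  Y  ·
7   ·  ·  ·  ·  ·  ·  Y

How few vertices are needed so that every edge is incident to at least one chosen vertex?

{2, 5, 6, G} is a vertex cover of size 4: every edge has an endpoint in this set.
No smaller cover exists because 1–G, 2–E, 5–B, 6–F is a matching of size 4, and a cover must include an endpoint of each of these disjoint edges (König's theorem).

4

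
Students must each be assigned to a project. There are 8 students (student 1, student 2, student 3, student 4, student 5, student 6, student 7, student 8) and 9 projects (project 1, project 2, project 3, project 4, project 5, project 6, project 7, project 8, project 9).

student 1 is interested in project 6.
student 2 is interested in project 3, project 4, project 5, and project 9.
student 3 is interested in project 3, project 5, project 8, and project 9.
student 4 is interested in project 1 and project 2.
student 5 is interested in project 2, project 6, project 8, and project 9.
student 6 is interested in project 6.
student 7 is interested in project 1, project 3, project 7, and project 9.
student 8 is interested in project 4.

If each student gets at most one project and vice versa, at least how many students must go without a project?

1

A valid assignment of size 7: student 1-project 6, student 2-project 9, student 3-project 3, student 4-project 2, student 5-project 8, student 7-project 1, student 8-project 4.
The set {student 1, student 6} has only 1 neighbour ({project 6}), so by Hall's theorem at most 7 of the 8 students can be matched.
That matches 7 of the 8, leaving 1 unmatched; no matching can do better.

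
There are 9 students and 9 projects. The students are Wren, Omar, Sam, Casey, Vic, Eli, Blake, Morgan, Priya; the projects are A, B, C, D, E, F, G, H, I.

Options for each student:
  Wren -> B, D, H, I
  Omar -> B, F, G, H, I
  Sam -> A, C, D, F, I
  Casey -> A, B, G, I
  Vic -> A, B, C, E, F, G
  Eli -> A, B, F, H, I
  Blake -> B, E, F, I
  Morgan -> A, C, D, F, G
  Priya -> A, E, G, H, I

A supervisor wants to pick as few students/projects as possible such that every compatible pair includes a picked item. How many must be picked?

A maximum matching has 9 edges (e.g. Wren–D, Omar–B, Sam–F, Casey–I, Vic–C, Eli–H, Blake–E, Morgan–A, Priya–G).
By König's theorem the minimum vertex cover has the same size. One such cover is {Wren, Omar, Sam, Casey, Vic, Eli, Blake, Morgan, Priya}.

9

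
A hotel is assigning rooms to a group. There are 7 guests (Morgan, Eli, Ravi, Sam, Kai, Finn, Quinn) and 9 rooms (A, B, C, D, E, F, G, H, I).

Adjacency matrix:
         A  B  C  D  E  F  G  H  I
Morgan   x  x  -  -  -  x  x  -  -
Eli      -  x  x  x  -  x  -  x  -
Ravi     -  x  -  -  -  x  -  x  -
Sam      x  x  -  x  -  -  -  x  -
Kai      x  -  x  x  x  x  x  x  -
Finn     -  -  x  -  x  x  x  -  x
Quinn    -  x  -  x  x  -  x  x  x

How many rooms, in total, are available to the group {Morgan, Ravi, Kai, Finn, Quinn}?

The union of neighbours of {Morgan, Ravi, Kai, Finn, Quinn} is {A, B, C, D, E, F, G, H, I}, which has 9 elements.
Since |N(S)| = 9 ≥ |S| = 5, Hall's condition holds for this subset.

9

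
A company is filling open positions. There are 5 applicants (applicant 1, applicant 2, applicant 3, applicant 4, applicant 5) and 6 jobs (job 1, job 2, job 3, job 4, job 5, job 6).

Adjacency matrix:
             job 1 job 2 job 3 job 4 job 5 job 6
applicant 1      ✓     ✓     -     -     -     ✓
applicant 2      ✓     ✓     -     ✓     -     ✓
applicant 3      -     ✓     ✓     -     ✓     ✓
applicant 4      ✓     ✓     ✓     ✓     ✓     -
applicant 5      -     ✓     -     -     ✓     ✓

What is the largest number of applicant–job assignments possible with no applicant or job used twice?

5

One maximum matching: applicant 1-job 1, applicant 2-job 4, applicant 3-job 6, applicant 4-job 5, applicant 5-job 2.
All 5 applicants are matched, so no larger matching exists.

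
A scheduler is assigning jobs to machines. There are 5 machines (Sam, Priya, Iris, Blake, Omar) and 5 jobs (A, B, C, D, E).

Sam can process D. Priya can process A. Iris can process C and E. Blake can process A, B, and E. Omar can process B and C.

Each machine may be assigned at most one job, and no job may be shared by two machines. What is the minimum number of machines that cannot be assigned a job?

0

A valid assignment of size 5: Sam→D, Priya→A, Iris→C, Blake→E, Omar→B.
This saturates every machine, so 5 is the maximum.
That matches 5 of the 5, leaving 0 unmatched; no matching can do better.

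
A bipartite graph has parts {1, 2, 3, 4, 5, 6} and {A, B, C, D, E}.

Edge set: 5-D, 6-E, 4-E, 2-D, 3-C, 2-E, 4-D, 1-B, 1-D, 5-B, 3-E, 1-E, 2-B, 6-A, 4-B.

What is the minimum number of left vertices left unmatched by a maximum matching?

For example, pair 1–E, 2–D, 3–C, 4–B, 6–A.
The set {1, 2, 4, 5} has only 3 neighbours ({B, D, E}), so by Hall's theorem at most 5 of the 6 left vertices can be matched.
That matches 5 of the 6, leaving 1 unmatched; no matching can do better.

1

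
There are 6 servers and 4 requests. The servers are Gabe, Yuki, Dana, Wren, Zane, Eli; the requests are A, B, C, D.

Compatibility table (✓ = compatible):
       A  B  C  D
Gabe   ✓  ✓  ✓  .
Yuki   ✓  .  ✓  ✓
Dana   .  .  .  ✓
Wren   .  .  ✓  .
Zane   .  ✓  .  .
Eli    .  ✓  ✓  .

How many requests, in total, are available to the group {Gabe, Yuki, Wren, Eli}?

The union of neighbours of {Gabe, Yuki, Wren, Eli} is {A, B, C, D}, which has 4 elements.
Since |N(S)| = 4 ≥ |S| = 4, Hall's condition holds for this subset.

4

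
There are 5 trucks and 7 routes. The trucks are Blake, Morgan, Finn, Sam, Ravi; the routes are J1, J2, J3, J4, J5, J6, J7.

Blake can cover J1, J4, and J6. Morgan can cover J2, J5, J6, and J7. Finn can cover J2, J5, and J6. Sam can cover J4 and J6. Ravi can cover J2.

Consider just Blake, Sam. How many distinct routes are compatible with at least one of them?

The union of neighbours of {Blake, Sam} is {J1, J4, J6}, which has 3 elements.
Since |N(S)| = 3 ≥ |S| = 2, Hall's condition holds for this subset.

3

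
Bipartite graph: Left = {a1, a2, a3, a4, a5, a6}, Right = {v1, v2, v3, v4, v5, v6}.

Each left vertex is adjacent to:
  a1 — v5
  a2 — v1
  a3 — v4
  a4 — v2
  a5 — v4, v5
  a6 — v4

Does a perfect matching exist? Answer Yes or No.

No

The set {a1, a3, a5, a6} has only 2 neighbours ({v4, v5}), so by Hall's theorem at most 4 of the 6 left vertices can be matched.
Hence no matching covers every left vertex.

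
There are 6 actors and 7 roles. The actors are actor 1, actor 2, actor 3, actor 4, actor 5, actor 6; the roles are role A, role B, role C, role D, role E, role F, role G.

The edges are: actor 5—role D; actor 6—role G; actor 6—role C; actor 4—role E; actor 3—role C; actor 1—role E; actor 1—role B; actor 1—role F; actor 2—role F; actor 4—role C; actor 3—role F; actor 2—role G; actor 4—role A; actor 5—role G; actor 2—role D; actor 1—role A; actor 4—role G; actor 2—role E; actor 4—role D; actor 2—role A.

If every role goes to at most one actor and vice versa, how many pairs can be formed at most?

6

For example, pair actor 1→role B, actor 2→role A, actor 3→role F, actor 4→role C, actor 5→role D, actor 6→role G.
All 6 actors are matched, so no larger matching exists.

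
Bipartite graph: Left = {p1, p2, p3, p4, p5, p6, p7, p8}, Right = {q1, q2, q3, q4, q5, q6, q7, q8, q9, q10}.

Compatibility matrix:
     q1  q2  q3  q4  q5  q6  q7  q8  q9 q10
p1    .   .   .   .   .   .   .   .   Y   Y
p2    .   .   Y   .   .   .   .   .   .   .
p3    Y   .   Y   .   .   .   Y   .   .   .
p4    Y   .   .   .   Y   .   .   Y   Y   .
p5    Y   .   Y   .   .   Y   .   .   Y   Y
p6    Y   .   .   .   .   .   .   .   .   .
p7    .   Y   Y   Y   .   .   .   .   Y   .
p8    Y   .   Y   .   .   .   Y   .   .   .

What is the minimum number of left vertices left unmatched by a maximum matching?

One maximum matching: p1–q10, p2–q3, p3–q7, p4–q8, p5–q9, p6–q1, p7–q2.
The set {p2, p3, p6, p8} has only 3 neighbours ({q1, q3, q7}), so by Hall's theorem at most 7 of the 8 left vertices can be matched.
That matches 7 of the 8, leaving 1 unmatched; no matching can do better.

1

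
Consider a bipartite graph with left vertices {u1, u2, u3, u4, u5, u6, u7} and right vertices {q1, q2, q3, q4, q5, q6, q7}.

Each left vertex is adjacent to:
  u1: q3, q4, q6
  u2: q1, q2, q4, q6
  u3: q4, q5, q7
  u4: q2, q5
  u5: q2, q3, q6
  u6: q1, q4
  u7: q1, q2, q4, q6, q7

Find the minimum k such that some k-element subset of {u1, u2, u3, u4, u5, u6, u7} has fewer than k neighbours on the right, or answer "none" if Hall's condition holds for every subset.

A matching saturating every left vertex exists, for instance u1→q4, u2→q2, u3→q7, u4→q5, u5→q3, u6→q1, u7→q6.
By Hall's marriage theorem, this means |N(S)| ≥ |S| for every subset S, so no violating subset exists.

none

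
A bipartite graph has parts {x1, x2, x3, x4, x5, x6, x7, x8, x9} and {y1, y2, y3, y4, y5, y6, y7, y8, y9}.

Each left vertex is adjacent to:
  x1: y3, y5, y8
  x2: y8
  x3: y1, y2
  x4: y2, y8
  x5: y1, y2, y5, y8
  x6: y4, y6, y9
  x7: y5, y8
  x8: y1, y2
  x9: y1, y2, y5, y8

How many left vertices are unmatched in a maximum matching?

One maximum matching: x1→y3, x2→y8, x3→y1, x4→y2, x5→y5, x6→y4.
The set {x2, x3, x4, x5, x7, x8, x9} has only 4 neighbours ({y1, y2, y5, y8}), so by Hall's theorem at most 6 of the 9 left vertices can be matched.
That matches 6 of the 9, leaving 3 unmatched; no matching can do better.

3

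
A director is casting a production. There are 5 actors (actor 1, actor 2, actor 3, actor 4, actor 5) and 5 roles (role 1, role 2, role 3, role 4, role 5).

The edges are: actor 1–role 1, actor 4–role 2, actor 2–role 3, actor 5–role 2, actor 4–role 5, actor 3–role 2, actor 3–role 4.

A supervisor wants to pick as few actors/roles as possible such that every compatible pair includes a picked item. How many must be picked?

5

A maximum matching has 5 edges (e.g. actor 1–role 1, actor 2–role 3, actor 3–role 4, actor 4–role 5, actor 5–role 2).
By König's theorem the minimum vertex cover has the same size. One such cover is {actor 1, actor 2, actor 3, actor 4, actor 5}.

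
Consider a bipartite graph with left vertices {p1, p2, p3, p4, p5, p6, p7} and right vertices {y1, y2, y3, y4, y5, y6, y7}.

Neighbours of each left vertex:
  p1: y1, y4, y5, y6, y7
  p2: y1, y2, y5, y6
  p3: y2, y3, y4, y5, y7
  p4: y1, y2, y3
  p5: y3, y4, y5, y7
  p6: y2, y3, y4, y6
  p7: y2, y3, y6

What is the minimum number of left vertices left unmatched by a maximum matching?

A valid assignment of size 7: p1-y6, p2-y5, p3-y7, p4-y1, p5-y4, p6-y2, p7-y3.
All 7 left vertices are matched, so no larger matching exists.
That matches 7 of the 7, leaving 0 unmatched; no matching can do better.

0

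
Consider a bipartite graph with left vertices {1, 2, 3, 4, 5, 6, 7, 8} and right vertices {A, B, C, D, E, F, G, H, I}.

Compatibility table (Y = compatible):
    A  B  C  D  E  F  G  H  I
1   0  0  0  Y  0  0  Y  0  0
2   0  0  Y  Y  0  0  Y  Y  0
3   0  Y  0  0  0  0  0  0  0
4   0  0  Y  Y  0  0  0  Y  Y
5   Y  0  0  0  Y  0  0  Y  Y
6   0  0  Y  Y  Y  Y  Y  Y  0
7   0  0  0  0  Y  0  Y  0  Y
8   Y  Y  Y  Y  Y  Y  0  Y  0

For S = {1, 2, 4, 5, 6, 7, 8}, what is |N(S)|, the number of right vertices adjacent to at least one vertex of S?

9

The union of neighbours of {1, 2, 4, 5, 6, 7, 8} is {A, B, C, D, E, F, G, H, I}, which has 9 elements.
Since |N(S)| = 9 ≥ |S| = 7, Hall's condition holds for this subset.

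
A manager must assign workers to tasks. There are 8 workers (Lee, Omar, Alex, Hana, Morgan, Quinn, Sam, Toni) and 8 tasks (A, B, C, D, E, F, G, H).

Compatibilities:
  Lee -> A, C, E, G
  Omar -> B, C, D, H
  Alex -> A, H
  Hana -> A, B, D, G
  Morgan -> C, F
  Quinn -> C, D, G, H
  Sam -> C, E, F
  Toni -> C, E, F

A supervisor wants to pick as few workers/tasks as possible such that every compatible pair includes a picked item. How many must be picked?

The 8 edges Lee–G, Omar–D, Alex–A, Hana–B, Morgan–F, Quinn–H, Sam–C, Toni–E form a matching, so any vertex cover needs at least 8 vertices (one per matched edge).
Conversely {Lee, Omar, Alex, Hana, Morgan, Quinn, Sam, Toni} meets every edge and has exactly 8 vertices, so 8 is optimal.

8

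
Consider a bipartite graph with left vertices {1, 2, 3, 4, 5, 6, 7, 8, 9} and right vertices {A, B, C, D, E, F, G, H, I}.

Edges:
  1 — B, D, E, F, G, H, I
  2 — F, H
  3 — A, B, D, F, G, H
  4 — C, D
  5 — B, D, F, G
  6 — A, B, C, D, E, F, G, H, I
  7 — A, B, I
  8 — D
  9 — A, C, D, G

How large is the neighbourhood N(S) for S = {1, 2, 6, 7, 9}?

9

The union of neighbours of {1, 2, 6, 7, 9} is {A, B, C, D, E, F, G, H, I}, which has 9 elements.
Since |N(S)| = 9 ≥ |S| = 5, Hall's condition holds for this subset.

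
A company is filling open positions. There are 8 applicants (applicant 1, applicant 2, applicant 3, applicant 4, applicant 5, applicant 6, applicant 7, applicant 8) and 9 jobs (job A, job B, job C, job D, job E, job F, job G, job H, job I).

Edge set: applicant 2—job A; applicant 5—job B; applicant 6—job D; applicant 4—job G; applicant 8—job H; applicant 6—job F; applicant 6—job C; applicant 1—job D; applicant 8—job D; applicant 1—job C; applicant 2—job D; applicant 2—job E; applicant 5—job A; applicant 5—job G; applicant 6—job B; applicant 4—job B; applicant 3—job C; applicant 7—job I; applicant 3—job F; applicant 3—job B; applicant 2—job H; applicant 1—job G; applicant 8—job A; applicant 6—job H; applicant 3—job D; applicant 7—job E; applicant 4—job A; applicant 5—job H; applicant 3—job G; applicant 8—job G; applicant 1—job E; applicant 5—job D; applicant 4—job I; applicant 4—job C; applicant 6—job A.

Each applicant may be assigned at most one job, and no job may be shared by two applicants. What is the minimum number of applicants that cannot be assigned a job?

0

A valid assignment of size 8: applicant 1–job E, applicant 2–job H, applicant 3–job F, applicant 4–job G, applicant 5–job D, applicant 6–job B, applicant 7–job I, applicant 8–job A.
This saturates every applicant, so 8 is the maximum.
That matches 8 of the 8, leaving 0 unmatched; no matching can do better.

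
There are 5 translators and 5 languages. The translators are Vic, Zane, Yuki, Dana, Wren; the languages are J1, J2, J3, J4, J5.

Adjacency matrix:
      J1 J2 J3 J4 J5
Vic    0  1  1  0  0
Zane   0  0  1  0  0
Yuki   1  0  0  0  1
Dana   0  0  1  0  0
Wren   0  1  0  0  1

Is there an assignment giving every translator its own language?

No

The set {Zane, Dana} has only 1 neighbour ({J3}), so by Hall's theorem at most 4 of the 5 translators can be matched.
Hence no matching covers every translator.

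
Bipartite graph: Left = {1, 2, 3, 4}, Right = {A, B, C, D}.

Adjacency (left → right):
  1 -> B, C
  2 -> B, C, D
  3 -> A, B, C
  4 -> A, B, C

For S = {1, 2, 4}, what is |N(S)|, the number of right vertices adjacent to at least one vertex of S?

The union of neighbours of {1, 2, 4} is {A, B, C, D}, which has 4 elements.
Since |N(S)| = 4 ≥ |S| = 3, Hall's condition holds for this subset.

4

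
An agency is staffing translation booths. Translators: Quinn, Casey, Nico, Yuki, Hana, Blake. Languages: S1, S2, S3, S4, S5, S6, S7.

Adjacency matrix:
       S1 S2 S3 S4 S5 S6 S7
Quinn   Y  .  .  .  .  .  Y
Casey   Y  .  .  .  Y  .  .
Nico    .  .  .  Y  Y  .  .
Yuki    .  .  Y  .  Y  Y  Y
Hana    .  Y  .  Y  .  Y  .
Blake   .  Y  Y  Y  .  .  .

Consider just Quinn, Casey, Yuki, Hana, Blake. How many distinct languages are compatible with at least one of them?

The union of neighbours of {Quinn, Casey, Yuki, Hana, Blake} is {S1, S2, S3, S4, S5, S6, S7}, which has 7 elements.
Since |N(S)| = 7 ≥ |S| = 5, Hall's condition holds for this subset.

7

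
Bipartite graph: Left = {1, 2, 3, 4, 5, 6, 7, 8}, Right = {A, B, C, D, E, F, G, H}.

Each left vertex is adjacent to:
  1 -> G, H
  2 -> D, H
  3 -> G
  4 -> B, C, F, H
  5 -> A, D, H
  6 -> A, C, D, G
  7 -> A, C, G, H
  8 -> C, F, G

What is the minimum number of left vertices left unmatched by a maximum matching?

A valid assignment of size 7: 1-H, 2-D, 3-G, 4-B, 5-A, 6-C, 8-F.
The set {1, 2, 3, 5, 6, 7} has only 5 neighbours ({A, C, D, G, H}), so by Hall's theorem at most 7 of the 8 left vertices can be matched.
That matches 7 of the 8, leaving 1 unmatched; no matching can do better.

1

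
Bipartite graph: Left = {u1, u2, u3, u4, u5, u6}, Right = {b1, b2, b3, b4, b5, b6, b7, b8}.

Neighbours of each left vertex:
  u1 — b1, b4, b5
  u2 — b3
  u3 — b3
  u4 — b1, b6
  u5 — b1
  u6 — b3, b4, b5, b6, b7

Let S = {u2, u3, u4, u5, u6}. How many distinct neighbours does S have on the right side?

6

The union of neighbours of {u2, u3, u4, u5, u6} is {b1, b3, b4, b5, b6, b7}, which has 6 elements.
Since |N(S)| = 6 ≥ |S| = 5, Hall's condition holds for this subset.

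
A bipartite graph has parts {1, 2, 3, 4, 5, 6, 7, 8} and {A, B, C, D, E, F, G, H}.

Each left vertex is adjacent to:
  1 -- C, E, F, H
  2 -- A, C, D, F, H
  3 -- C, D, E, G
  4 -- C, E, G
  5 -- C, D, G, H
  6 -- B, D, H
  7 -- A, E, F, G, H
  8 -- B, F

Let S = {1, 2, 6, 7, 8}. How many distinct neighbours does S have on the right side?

8

The union of neighbours of {1, 2, 6, 7, 8} is {A, B, C, D, E, F, G, H}, which has 8 elements.
Since |N(S)| = 8 ≥ |S| = 5, Hall's condition holds for this subset.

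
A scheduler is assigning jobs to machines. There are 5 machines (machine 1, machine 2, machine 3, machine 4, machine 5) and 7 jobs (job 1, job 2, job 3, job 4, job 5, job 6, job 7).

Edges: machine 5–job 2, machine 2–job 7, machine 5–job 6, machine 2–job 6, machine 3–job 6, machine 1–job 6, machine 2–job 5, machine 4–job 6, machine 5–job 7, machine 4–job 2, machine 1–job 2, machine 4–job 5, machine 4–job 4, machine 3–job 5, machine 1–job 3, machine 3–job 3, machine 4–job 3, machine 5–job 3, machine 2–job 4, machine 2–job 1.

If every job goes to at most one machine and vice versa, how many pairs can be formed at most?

5

For example, pair machine 1–job 6, machine 2–job 7, machine 3–job 3, machine 4–job 5, machine 5–job 2.
This saturates every machine, so 5 is the maximum.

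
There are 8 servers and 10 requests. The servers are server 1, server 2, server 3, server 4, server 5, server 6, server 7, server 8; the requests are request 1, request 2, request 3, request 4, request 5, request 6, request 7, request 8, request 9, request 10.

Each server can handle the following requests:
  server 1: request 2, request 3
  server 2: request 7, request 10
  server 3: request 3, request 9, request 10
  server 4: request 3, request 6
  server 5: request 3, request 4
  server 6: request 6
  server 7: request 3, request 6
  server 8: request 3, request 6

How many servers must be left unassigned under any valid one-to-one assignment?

For example, pair server 1-request 2, server 2-request 7, server 3-request 9, server 4-request 3, server 5-request 4, server 6-request 6.
The set {server 4, server 6, server 7, server 8} has only 2 neighbours ({request 3, request 6}), so by Hall's theorem at most 6 of the 8 servers can be matched.
That matches 6 of the 8, leaving 2 unmatched; no matching can do better.

2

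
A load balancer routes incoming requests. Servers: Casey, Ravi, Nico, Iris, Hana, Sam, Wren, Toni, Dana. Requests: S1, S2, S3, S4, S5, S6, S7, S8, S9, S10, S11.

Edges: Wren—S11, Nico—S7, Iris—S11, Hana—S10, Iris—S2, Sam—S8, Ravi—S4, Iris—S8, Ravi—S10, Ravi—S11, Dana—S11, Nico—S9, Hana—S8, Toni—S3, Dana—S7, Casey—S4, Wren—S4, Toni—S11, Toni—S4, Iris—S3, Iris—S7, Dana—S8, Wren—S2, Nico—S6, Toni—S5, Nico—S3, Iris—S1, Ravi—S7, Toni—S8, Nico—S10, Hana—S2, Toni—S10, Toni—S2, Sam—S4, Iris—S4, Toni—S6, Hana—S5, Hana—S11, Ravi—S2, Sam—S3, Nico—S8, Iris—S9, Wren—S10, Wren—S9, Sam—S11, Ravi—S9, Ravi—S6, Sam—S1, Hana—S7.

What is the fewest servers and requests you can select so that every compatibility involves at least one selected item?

A maximum matching has 9 edges (e.g. Casey–S4, Ravi–S9, Nico–S7, Iris–S3, Hana–S2, Sam–S1, Wren–S10, Toni–S6, Dana–S8).
By König's theorem the minimum vertex cover has the same size. One such cover is {Casey, Ravi, Nico, Iris, Hana, Sam, Wren, Toni, Dana}.

9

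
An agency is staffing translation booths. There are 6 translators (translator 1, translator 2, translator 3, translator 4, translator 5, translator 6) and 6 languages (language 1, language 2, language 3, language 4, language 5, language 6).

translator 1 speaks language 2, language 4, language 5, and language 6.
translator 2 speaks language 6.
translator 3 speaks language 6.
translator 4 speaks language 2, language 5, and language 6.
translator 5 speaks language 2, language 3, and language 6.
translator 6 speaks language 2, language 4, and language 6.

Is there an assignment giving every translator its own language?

No

The set {translator 2, translator 3} has only 1 neighbour ({language 6}), so by Hall's theorem at most 5 of the 6 translators can be matched.
Hence no matching covers every translator.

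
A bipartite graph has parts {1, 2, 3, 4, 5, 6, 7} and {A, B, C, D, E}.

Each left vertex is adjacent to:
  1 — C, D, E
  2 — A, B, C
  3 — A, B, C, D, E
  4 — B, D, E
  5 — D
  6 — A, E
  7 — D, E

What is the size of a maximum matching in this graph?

5

One maximum matching: 1-E, 2-C, 3-A, 4-B, 5-D.
The set {1, 2, 3, 4, 5, 6, 7} has only 5 neighbours ({A, B, C, D, E}), so by Hall's theorem at most 5 of the 7 left vertices can be matched.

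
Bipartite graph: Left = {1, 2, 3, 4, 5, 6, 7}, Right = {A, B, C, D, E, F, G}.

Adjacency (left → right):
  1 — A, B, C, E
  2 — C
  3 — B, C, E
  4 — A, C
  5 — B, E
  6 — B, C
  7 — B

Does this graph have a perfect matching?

No

The set {1, 2, 3, 4, 5, 6, 7} has only 4 neighbours ({A, B, C, E}), so by Hall's theorem at most 4 of the 7 left vertices can be matched.
Hence no matching covers every left vertex.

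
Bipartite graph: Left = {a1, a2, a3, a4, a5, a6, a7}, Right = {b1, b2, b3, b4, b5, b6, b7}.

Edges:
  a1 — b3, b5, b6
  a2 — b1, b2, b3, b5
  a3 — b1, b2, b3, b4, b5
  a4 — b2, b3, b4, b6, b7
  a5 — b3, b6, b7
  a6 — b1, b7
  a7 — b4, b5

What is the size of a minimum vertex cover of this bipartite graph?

7

A maximum matching has 7 edges (e.g. a1–b3, a2–b2, a3–b4, a4–b7, a5–b6, a6–b1, a7–b5).
By König's theorem the minimum vertex cover has the same size. One such cover is {a1, a2, a3, a4, a5, a6, a7}.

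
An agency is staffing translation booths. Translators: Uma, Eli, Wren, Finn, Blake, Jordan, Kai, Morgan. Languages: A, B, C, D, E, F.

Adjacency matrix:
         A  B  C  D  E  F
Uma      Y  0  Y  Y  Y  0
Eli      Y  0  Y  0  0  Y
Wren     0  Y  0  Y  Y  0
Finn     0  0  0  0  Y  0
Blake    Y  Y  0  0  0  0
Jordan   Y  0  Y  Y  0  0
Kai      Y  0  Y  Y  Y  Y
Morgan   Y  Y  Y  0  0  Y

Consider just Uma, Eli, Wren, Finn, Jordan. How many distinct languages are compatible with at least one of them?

The union of neighbours of {Uma, Eli, Wren, Finn, Jordan} is {A, B, C, D, E, F}, which has 6 elements.
Since |N(S)| = 6 ≥ |S| = 5, Hall's condition holds for this subset.

6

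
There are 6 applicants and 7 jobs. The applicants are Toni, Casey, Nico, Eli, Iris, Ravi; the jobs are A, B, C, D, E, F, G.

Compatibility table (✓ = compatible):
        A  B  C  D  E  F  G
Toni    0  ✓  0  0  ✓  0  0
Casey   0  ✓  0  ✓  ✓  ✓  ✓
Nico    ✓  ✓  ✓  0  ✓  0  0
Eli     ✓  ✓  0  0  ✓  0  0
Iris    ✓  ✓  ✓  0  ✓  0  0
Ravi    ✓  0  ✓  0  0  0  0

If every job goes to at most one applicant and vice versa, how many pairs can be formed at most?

A valid assignment of size 5: Toni-E, Casey-G, Nico-C, Eli-A, Iris-B.
The set {Toni, Nico, Eli, Iris, Ravi} has only 4 neighbours ({A, B, C, E}), so by Hall's theorem at most 5 of the 6 applicants can be matched.

5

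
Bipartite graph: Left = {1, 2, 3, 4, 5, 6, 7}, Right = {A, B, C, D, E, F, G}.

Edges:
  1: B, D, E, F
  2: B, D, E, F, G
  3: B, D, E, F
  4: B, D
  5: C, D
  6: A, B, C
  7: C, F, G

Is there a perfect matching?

A valid assignment of size 7: 1-E, 2-G, 3-B, 4-D, 5-C, 6-A, 7-F.
Every left vertex is matched, so this is a perfect matching.

Yes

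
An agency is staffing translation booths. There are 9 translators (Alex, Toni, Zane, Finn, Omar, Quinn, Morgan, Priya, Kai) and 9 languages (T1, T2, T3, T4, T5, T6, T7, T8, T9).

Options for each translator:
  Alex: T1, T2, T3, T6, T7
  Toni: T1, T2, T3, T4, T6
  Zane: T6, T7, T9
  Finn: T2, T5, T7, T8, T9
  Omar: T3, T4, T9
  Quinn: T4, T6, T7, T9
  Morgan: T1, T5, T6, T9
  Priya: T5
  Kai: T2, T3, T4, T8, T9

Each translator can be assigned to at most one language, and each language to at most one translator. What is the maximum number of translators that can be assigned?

9

A valid assignment of size 9: Alex→T2, Toni→T3, Zane→T6, Finn→T8, Omar→T9, Quinn→T7, Morgan→T1, Priya→T5, Kai→T4.
All 9 translators are matched, so no larger matching exists.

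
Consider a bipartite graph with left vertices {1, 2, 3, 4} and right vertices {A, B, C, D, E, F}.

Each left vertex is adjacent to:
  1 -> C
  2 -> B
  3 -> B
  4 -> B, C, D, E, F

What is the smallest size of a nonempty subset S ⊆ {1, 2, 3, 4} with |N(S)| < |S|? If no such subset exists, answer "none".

Take S = {2, 3}. Its neighbourhood is {B}, so |N(S)| = 1 < |S| = 2.
No single vertex violates Hall's condition since each has at least one neighbour, so 2 is the minimum.

2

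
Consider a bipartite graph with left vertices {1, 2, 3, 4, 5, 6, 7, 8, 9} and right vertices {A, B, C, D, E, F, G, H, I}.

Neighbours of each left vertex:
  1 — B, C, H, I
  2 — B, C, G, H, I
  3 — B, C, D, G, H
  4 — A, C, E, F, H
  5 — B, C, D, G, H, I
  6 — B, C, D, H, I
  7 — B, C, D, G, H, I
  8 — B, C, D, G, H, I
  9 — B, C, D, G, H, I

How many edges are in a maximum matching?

7

A valid assignment of size 7: 1–C, 2–I, 3–H, 4–A, 5–D, 6–B, 7–G.
The set {1, 2, 3, 5, 6, 7, 8, 9} has only 6 neighbours ({B, C, D, G, H, I}), so by Hall's theorem at most 7 of the 9 left vertices can be matched.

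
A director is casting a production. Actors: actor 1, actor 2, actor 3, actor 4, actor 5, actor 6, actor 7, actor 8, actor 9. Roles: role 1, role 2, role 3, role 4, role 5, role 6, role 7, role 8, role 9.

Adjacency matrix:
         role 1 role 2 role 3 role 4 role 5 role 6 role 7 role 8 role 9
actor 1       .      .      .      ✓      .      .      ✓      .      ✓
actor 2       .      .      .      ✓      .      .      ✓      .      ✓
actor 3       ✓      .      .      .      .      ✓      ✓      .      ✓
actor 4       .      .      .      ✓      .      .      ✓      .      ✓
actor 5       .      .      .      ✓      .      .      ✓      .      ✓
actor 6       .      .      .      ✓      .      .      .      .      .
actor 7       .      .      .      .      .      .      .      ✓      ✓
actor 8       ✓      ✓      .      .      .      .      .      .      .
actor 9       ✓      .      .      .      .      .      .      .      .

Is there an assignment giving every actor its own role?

No

The set {actor 1, actor 2, actor 4, actor 5, actor 6} has only 3 neighbours ({role 4, role 7, role 9}), so by Hall's theorem at most 7 of the 9 actors can be matched.
Hence no matching covers every actor.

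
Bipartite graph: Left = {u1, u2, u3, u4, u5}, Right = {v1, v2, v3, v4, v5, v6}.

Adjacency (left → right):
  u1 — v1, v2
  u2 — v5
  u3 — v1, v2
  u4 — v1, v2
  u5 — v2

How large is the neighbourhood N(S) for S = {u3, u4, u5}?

The union of neighbours of {u3, u4, u5} is {v1, v2}, which has 2 elements.
Since |N(S)| = 2 < |S| = 3, Hall's condition fails for this subset.

2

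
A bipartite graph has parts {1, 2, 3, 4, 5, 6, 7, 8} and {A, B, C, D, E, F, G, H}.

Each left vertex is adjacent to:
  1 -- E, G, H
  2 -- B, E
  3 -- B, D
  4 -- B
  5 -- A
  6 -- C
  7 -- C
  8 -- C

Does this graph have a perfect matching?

No

The set {6, 7, 8} has only 1 neighbour ({C}), so by Hall's theorem at most 6 of the 8 left vertices can be matched.
Hence no matching covers every left vertex.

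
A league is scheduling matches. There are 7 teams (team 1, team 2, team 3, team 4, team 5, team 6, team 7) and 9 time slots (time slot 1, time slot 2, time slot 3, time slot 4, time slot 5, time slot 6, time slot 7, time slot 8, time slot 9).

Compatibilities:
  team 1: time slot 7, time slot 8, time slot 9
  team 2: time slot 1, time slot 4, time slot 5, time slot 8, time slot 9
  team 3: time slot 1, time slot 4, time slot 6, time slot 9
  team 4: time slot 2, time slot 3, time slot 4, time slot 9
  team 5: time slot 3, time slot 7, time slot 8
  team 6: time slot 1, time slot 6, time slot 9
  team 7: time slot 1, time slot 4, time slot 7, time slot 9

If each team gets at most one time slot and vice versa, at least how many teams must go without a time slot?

A valid assignment of size 7: team 1→time slot 9, team 2→time slot 8, team 3→time slot 1, team 4→time slot 3, team 5→time slot 7, team 6→time slot 6, team 7→time slot 4.
All 7 teams are matched, so no larger matching exists.
That matches 7 of the 7, leaving 0 unmatched; no matching can do better.

0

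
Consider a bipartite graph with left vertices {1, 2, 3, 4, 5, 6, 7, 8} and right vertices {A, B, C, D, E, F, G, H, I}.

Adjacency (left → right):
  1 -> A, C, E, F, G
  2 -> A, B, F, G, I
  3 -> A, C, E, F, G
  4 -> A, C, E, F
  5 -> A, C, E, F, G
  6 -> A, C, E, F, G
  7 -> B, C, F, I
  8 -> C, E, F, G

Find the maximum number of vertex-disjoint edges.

One maximum matching: 1-E, 2-I, 3-F, 4-C, 5-A, 6-G, 7-B.
The set {1, 3, 4, 5, 6, 8} has only 5 neighbours ({A, C, E, F, G}), so by Hall's theorem at most 7 of the 8 left vertices can be matched.

7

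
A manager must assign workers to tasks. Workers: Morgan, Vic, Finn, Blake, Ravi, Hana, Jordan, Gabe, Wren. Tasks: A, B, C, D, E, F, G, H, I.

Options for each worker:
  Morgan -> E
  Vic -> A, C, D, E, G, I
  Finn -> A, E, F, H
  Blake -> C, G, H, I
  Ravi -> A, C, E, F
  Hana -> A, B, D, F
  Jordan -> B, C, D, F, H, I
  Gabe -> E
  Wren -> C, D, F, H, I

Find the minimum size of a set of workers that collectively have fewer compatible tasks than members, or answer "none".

2

Take S = {Morgan, Gabe}. Its neighbourhood is {E}, so |N(S)| = 1 < |S| = 2.
No single vertex violates Hall's condition since each has at least one neighbour, so 2 is the minimum.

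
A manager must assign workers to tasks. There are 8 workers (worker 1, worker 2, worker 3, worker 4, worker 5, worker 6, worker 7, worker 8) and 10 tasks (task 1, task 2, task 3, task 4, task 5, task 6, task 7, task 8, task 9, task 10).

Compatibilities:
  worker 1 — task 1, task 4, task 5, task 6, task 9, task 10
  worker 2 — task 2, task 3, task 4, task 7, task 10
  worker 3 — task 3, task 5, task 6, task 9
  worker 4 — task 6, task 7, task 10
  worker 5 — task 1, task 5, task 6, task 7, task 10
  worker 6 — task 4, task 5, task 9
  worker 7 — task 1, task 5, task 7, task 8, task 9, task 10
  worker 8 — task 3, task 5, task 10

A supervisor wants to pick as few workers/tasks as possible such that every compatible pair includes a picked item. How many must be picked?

8

A maximum matching has 8 edges (e.g. worker 1–task 4, worker 2–task 10, worker 3–task 6, worker 4–task 7, worker 5–task 1, worker 6–task 9, worker 7–task 8, worker 8–task 5).
By König's theorem the minimum vertex cover has the same size. One such cover is {worker 1, worker 2, worker 3, worker 4, worker 5, worker 6, worker 7, worker 8}.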